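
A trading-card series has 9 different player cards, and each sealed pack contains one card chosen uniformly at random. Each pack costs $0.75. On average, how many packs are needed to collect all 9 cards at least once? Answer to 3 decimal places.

Split into phases: going from k distinct to k+1 distinct takes on average 9/(9-k) packs.
E[T] = 9/9 + 9/8 + 9/7 + ... + 9/2 + 9/1 = 9·H_{9}.
H_{9} = 2.8290, so E[T] = 25.4607.

25.461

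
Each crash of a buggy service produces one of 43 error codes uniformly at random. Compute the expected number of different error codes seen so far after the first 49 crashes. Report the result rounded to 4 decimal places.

29.4253

For each error code, P(seen in 49 crashes) = 1 - (42/43)^49 = 0.68431.
By linearity of expectation, E[distinct seen] = 43·(1 - (42/43)^49) = 29.42533.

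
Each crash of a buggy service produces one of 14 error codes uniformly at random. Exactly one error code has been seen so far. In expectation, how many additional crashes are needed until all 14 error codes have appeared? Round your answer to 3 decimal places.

From k distinct to k+1 distinct takes on average 14/(14-k) crashes.
Sum over k = 1,...,13: E = 14/13 + 14/12 + 14/11 + ... + 14/2 + 14/1 = 44.5219.

44.522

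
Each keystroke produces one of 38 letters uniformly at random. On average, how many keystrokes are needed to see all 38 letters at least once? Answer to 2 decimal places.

160.66

The wait to go from k to k+1 distinct letters is geometric with mean 38/(38-k).
E[T] = 38/38 + 38/37 + 38/36 + ... + 38/2 + 38/1 = 38·H_{38}.
H_{38} = 4.228, so E[T] = 160.660.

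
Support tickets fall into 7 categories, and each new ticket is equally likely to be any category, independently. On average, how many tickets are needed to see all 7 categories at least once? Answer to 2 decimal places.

Split into phases: going from k distinct to k+1 distinct takes on average 7/(7-k) tickets.
E[T] = 7/7 + 7/6 + 7/5 + ... + 7/2 + 7/1 = 7·H_{7}.
H_{7} = 2.593, so E[T] = 18.150.

18.15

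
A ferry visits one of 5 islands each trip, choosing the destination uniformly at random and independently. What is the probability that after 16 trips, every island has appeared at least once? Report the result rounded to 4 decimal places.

0.8621

Let A_i be the event that island i is missing after 16 trips. By inclusion–exclusion on the A_i,
P(all seen) = Σ_{j=0}^{5} (-1)^j C(5,j)((5-j)/5)^16
= 1.00000 - 0.14074 + 0.00282 - 0.00000 + 0.00000 - 0.00000
= 0.86208.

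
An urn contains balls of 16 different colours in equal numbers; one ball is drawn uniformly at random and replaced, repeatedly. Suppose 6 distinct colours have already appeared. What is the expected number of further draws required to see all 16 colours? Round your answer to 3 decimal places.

46.863

With k distinct colours already seen, the next new one takes an expected 16/(16-k) draws.
Sum over k = 6,...,15: E = 16/10 + 16/9 + 16/8 + ... + 16/2 + 16/1 = 46.8635.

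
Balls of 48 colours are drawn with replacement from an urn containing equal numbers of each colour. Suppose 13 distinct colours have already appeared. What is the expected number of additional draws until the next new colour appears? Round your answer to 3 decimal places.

The number of draws until the next new colour is geometric with success probability 35/48, so its mean is 48/35.
E = 48/35 = 1.3714.

1.371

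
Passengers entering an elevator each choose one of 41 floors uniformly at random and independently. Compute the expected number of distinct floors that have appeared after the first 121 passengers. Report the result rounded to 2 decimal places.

For each floor, P(seen in 121 passengers) = 1 - (40/41)^121 = 0.950.
By linearity of expectation, E[distinct seen] = 41·(1 - (40/41)^121) = 38.934.

38.93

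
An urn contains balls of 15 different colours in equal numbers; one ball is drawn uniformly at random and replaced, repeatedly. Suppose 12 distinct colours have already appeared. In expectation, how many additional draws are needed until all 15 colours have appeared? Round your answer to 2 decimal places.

The wait to go from k to k+1 distinct colours is geometric with mean 15/(15-k).
Sum over k = 12,...,14: E = 15/3 + 15/2 + 15/1 = 27.500.

27.50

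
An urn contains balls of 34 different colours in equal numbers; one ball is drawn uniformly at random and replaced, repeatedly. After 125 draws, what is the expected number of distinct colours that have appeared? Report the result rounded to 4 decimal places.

33.1856

For each colour, P(seen in 125 draws) = 1 - (33/34)^125 = 0.97605.
By linearity of expectation, E[distinct seen] = 34·(1 - (33/34)^125) = 33.18556.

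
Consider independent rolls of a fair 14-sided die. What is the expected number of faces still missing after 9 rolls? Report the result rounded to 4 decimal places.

7.1856

For each face, P(unseen after 9) = (13/14)^9 = 0.51326.
By linearity of expectation, E[unseen] = 14·(13/14)^9 = 7.18565.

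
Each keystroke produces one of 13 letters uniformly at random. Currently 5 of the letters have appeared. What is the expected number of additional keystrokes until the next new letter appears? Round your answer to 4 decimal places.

Each keystroke yields a new letter with probability (13-5)/13 = 8/13, so the wait is geometric with mean 13/8.
E = 13/8 = 1.62500.

1.6250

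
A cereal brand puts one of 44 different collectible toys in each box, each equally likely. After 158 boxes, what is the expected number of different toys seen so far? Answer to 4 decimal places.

42.8360

For each toy, P(seen in 158 boxes) = 1 - (43/44)^158 = 0.97355.
By linearity of expectation, E[distinct seen] = 44·(1 - (43/44)^158) = 42.83602.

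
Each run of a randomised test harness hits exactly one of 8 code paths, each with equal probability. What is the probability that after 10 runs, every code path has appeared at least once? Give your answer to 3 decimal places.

Let A_i be the event that code path i is missing after 10 runs. By inclusion–exclusion on the A_i,
P(all seen) = Σ_{j=0}^{8} (-1)^j C(8,j)((8-j)/8)^10
= 1.0000 - 2.1046 + 1.5768 - 0.5093 + 0.0684 - 0.0031 + 0.0000 - 0.0000 + 0.0000
= 0.0282.

0.028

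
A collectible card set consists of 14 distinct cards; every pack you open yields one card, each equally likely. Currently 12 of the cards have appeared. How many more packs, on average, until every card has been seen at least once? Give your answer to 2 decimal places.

21.00

The wait to go from k to k+1 distinct cards is geometric with mean 14/(14-k).
Sum over k = 12,...,13: E = 14/2 + 14/1 = 21.000.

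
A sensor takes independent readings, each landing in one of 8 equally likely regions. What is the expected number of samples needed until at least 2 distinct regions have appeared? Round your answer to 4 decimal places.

2.1429

With k distinct regions already seen, the next new one arrives after an expected 8/(8-k) samples.
Sum over k = 0,...,1: E = 8/8 + 8/7 = 2.14286.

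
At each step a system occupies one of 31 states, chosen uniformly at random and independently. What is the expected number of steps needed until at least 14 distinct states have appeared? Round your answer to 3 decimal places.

Going from k to k+1 distinct takes a geometric number of steps with mean 31/(31-k).
Sum over k = 0,...,13: E = 31/31 + 31/30 + 31/29 + ... + 31/19 + 31/18 = 18.2185.

18.218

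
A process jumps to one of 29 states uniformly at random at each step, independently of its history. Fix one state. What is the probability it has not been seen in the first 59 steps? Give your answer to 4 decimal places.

0.1261

Each step misses the fixed state with probability (29-1)/29 = 28/29, independently.
P(still missing after 59) = (28/29)^59 = 0.12614.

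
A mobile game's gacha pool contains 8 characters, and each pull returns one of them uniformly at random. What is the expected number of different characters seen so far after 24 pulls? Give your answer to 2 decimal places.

7.68

For each character, P(seen in 24 pulls) = 1 - (7/8)^24 = 0.959.
By linearity of expectation, E[distinct seen] = 8·(1 - (7/8)^24) = 7.675.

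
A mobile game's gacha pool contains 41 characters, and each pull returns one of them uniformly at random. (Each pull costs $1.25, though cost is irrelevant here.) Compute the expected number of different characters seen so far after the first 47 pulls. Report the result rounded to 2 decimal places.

For each character, P(seen in 47 pulls) = 1 - (40/41)^47 = 0.687.
By linearity of expectation, E[distinct seen] = 41·(1 - (40/41)^47) = 28.154.

28.15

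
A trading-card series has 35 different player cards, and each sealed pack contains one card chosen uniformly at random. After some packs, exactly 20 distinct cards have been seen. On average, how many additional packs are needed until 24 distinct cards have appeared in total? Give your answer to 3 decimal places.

10.442

From k distinct to k+1 distinct takes on average 35/(35-k) packs.
Sum over k = 20,...,23: E = 35/15 + 35/14 + 35/13 + 35/12 = 10.4423.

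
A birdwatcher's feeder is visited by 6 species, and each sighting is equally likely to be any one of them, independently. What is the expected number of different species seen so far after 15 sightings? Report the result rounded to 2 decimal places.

For each species, P(seen in 15 sightings) = 1 - (5/6)^15 = 0.935.
By linearity of expectation, E[distinct seen] = 6·(1 - (5/6)^15) = 5.611.

5.61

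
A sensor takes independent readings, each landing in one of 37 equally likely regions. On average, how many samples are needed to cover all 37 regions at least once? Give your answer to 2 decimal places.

Split into phases: going from k distinct to k+1 distinct takes on average 37/(37-k) samples.
E[T] = 37/37 + 37/36 + 37/35 + ... + 37/2 + 37/1 = 37·H_{37}.
H_{37} = 4.202, so E[T] = 155.459.

155.46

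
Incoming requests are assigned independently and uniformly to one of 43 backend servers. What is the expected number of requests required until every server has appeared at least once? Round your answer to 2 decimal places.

187.05

After k distinct servers have appeared, the next request gives a new one with probability (43-k)/43, so the expected wait for the (k+1)-th is 43/(43-k).
E[T] = 43/43 + 43/42 + 43/41 + ... + 43/2 + 43/1 = 43·H_{43}.
H_{43} = 4.350, so E[T] = 187.050.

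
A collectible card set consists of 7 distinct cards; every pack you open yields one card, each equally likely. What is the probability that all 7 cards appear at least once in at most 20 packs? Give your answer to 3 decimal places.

0.704

Let A_i be the event that card i is missing after 20 packs. By inclusion–exclusion on the A_i,
P(all seen) = Σ_{j=0}^{7} (-1)^j C(7,j)((7-j)/7)^20
= 1.0000 - 0.3207 + 0.0251 - 0.0005 + 0.0000 - 0.0000 + 0.0000 - 0.0000
= 0.7039.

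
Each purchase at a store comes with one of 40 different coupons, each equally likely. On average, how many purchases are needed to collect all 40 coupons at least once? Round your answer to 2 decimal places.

Split into phases: going from k distinct to k+1 distinct takes on average 40/(40-k) purchases.
E[T] = 40/40 + 40/39 + 40/38 + ... + 40/2 + 40/1 = 40·H_{40}.
H_{40} = 4.279, so E[T] = 171.142.

171.14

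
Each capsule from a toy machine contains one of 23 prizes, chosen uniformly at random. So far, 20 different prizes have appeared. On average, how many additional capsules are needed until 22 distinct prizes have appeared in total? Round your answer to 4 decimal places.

The wait to go from k to k+1 distinct prizes is geometric with mean 23/(23-k).
Sum over k = 20,...,21: E = 23/3 + 23/2 = 19.16667.

19.1667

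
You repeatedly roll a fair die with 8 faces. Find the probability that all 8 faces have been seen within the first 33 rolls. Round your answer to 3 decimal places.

Let A_i be the event that face i is missing after 33 rolls. By inclusion–exclusion on the A_i,
P(all seen) = Σ_{j=0}^{8} (-1)^j C(8,j)((8-j)/8)^33
= 1.0000 - 0.0976 + 0.0021 - 0.0000 + 0.0000 - 0.0000 + 0.0000 - 0.0000 + 0.0000
= 0.9045.

0.905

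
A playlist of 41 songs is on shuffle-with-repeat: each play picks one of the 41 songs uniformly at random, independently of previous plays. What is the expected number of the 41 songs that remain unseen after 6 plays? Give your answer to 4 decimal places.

35.3542

For each song, P(unseen after 6) = (40/41)^6 = 0.86230.
By linearity of expectation, E[unseen] = 41·(40/41)^6 = 35.35417.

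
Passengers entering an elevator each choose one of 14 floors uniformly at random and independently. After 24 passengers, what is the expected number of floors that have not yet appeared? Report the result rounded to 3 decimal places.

2.364

For each floor, P(unseen after 24) = (13/14)^24 = 0.1689.
By linearity of expectation, E[unseen] = 14·(13/14)^24 = 2.3643.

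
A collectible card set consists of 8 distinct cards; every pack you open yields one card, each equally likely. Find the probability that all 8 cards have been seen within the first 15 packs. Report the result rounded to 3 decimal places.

Let A_i be the event that card i is missing after 15 packs. By inclusion–exclusion on the A_i,
P(all seen) = Σ_{j=0}^{8} (-1)^j C(8,j)((8-j)/8)^15
= 1.0000 - 1.0795 + 0.3742 - 0.0486 + 0.0021 - 0.0000 + 0.0000 - 0.0000 + 0.0000
= 0.2482.

0.248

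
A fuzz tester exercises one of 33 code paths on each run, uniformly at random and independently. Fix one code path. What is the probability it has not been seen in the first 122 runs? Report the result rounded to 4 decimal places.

0.0234

Each run misses the fixed code path with probability (33-1)/33 = 32/33, independently.
P(still missing after 122) = (32/33)^122 = 0.02342.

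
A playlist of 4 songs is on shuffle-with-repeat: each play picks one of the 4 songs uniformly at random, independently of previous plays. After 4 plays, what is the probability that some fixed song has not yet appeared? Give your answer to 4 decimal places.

0.3164

On each play the fixed song fails to appear with probability 3/4.
P(still missing after 4) = (3/4)^4 = 0.31641.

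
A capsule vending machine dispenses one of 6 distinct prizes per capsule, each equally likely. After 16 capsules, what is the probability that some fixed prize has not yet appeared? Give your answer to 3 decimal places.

On each capsule the fixed prize fails to appear with probability 5/6.
P(still missing after 16) = (5/6)^16 = 0.0541.

0.054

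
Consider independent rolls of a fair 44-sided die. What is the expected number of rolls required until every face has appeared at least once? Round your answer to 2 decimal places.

Split into phases: going from k distinct to k+1 distinct takes on average 44/(44-k) rolls.
E[T] = 44/44 + 44/43 + 44/42 + ... + 44/2 + 44/1 = 44·H_{44}.
H_{44} = 4.373, so E[T] = 192.400.

192.40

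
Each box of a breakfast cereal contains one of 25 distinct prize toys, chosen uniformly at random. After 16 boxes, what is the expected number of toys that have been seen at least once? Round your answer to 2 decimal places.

For each toy, P(seen in 16 boxes) = 1 - (24/25)^16 = 0.480.
By linearity of expectation, E[distinct seen] = 25·(1 - (24/25)^16) = 11.990.

11.99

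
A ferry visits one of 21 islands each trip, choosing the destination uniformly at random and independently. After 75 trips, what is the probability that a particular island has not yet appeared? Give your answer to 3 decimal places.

On each trip the fixed island fails to appear with probability 20/21.
P(still missing after 75) = (20/21)^75 = 0.0258.

0.026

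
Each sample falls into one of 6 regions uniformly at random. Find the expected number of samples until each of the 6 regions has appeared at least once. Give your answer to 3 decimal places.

14.700

After k distinct regions have appeared, the next sample gives a new one with probability (6-k)/6, so the expected wait for the (k+1)-th is 6/(6-k).
E[T] = 6/6 + 6/5 + 6/4 + 6/3 + 6/2 + 6/1 = 6·H_{6}.
H_{6} = 2.4500, so E[T] = 14.7000.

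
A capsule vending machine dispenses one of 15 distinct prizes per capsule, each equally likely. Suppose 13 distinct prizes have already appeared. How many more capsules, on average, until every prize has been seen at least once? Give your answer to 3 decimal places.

With k distinct prizes already seen, the next new one takes an expected 15/(15-k) capsules.
Sum over k = 13,...,14: E = 15/2 + 15/1 = 22.5000.

22.500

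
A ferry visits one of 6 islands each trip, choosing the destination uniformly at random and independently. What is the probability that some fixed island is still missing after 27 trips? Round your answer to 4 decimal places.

Each trip misses the fixed island with probability (6-1)/6 = 5/6, independently.
P(still missing after 27) = (5/6)^27 = 0.00728.

0.0073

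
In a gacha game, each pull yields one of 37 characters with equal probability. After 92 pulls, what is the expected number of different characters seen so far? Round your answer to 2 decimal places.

34.03

For each character, P(seen in 92 pulls) = 1 - (36/37)^92 = 0.920.
By linearity of expectation, E[distinct seen] = 37·(1 - (36/37)^92) = 34.025.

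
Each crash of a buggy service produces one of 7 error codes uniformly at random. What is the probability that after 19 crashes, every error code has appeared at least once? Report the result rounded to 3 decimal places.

0.660

By inclusion–exclusion over which error codes are missing,
P(all seen) = Σ_{j=0}^{7} (-1)^j C(7,j)((7-j)/7)^19
= 1.0000 - 0.3742 + 0.0351 - 0.0008 + 0.0000 - 0.0000 + 0.0000 - 0.0000
= 0.6601.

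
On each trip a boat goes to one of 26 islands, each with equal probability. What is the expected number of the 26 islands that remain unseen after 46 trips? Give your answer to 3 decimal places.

For each island, P(unseen after 46) = (25/26)^46 = 0.1646.
By linearity of expectation, E[unseen] = 26·(25/26)^46 = 4.2800.

4.280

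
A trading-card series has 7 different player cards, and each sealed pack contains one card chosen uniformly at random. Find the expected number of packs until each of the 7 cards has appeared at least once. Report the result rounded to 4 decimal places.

After k distinct cards have appeared, the next pack gives a new one with probability (7-k)/7, so the expected wait for the (k+1)-th is 7/(7-k).
E[T] = 7/7 + 7/6 + 7/5 + ... + 7/2 + 7/1 = 7·H_{7}.
H_{7} = 2.59286, so E[T] = 18.15000.

18.1500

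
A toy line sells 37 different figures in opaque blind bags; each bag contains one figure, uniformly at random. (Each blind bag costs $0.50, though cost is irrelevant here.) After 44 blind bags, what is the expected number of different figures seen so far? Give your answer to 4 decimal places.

For each figure, P(seen in 44 blind bags) = 1 - (36/37)^44 = 0.70047.
By linearity of expectation, E[distinct seen] = 37·(1 - (36/37)^44) = 25.91755.

25.9175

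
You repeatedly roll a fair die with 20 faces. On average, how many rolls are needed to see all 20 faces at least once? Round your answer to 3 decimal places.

71.955

After k distinct faces have appeared, the next roll gives a new one with probability (20-k)/20, so the expected wait for the (k+1)-th is 20/(20-k).
E[T] = 20/20 + 20/19 + 20/18 + ... + 20/2 + 20/1 = 20·H_{20}.
H_{20} = 3.5977, so E[T] = 71.9548.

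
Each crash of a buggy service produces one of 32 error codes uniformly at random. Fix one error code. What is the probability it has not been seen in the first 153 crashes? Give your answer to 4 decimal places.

0.0078

On each crash the fixed error code fails to appear with probability 31/32.
P(still missing after 153) = (31/32)^153 = 0.00777.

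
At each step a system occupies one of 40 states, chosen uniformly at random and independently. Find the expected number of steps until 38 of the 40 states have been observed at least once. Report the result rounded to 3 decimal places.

With k distinct states already seen, the next new one arrives after an expected 40/(40-k) steps.
Sum over k = 0,...,37: E = 40/40 + 40/39 + 40/38 + ... + 40/4 + 40/3 = 111.1417.

111.142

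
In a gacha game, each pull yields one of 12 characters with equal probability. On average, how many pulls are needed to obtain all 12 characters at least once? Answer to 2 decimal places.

37.24

After k distinct characters have appeared, the next pull gives a new one with probability (12-k)/12, so the expected wait for the (k+1)-th is 12/(12-k).
E[T] = 12/12 + 12/11 + 12/10 + ... + 12/2 + 12/1 = 12·H_{12}.
H_{12} = 3.103, so E[T] = 37.239.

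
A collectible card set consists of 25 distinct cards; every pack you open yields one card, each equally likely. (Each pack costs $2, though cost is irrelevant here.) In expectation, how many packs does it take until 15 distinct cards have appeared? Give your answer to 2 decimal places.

22.17

Going from k to k+1 distinct takes a geometric number of packs with mean 25/(25-k).
Sum over k = 0,...,14: E = 25/25 + 25/24 + 25/23 + ... + 25/12 + 25/11 = 22.175.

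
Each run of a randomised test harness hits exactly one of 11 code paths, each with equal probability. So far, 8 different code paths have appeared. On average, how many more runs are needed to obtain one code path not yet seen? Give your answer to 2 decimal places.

3.67

The number of runs until the next new code path is geometric with success probability 3/11, so its mean is 11/3.
E = 11/3 = 3.667.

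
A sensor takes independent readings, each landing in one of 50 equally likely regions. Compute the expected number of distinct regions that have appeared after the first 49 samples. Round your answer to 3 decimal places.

31.420

For each region, P(seen in 49 samples) = 1 - (49/50)^49 = 0.6284.
By linearity of expectation, E[distinct seen] = 50·(1 - (49/50)^49) = 31.4199.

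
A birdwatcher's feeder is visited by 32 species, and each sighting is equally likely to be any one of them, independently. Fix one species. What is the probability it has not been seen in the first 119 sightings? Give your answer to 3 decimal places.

0.023

On each sighting the fixed species fails to appear with probability 31/32.
P(still missing after 119) = (31/32)^119 = 0.0229.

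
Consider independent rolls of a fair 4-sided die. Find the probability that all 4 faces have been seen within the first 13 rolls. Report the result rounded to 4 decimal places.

0.9057

Let A_i be the event that face i is missing after 13 rolls. By inclusion–exclusion on the A_i,
P(all seen) = Σ_{j=0}^{4} (-1)^j C(4,j)((4-j)/4)^13
= 1.00000 - 0.09503 + 0.00073 - 0.00000 + 0.00000
= 0.90570.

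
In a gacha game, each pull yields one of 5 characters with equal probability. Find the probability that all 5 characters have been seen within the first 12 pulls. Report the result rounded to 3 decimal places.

By inclusion–exclusion over which characters are missing,
P(all seen) = Σ_{j=0}^{5} (-1)^j C(5,j)((5-j)/5)^12
= 1.0000 - 0.3436 + 0.0218 - 0.0002 + 0.0000 - 0.0000
= 0.6780.

0.678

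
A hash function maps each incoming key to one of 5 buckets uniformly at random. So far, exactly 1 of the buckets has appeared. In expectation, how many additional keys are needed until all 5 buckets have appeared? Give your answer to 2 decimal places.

The wait to go from k to k+1 distinct buckets is geometric with mean 5/(5-k).
Sum over k = 1,...,4: E = 5/4 + 5/3 + 5/2 + 5/1 = 10.417.

10.42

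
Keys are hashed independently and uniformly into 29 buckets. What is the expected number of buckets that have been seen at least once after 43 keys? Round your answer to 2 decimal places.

22.59

For each bucket, P(seen in 43 keys) = 1 - (28/29)^43 = 0.779.
By linearity of expectation, E[distinct seen] = 29·(1 - (28/29)^43) = 22.587.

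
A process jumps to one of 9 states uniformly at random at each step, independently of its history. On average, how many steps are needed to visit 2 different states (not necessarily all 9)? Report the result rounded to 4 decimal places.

2.1250

With k distinct states already seen, the next new one arrives after an expected 9/(9-k) steps.
Sum over k = 0,...,1: E = 9/9 + 9/8 = 2.12500.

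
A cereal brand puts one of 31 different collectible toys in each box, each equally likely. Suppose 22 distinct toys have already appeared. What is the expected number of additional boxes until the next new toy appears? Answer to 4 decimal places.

Each box yields a new toy with probability (31-22)/31 = 9/31, so the wait is geometric with mean 31/9.
E = 31/9 = 3.44444.

3.4444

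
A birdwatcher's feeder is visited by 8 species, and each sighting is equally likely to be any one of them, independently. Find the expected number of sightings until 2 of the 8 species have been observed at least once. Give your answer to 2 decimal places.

With k distinct species already seen, the next new one arrives after an expected 8/(8-k) sightings.
Sum over k = 0,...,1: E = 8/8 + 8/7 = 2.143.

2.14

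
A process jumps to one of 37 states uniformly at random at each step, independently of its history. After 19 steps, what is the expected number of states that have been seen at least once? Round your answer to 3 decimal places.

15.016

For each state, P(seen in 19 steps) = 1 - (36/37)^19 = 0.4058.
By linearity of expectation, E[distinct seen] = 37·(1 - (36/37)^19) = 15.0155.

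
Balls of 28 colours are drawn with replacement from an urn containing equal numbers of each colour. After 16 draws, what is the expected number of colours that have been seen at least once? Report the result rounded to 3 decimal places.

12.352

For each colour, P(seen in 16 draws) = 1 - (27/28)^16 = 0.4412.
By linearity of expectation, E[distinct seen] = 28·(1 - (27/28)^16) = 12.3523.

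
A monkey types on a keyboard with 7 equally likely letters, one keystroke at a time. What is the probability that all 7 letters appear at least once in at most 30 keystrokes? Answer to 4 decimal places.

0.9322

By inclusion–exclusion over which letters are missing,
P(all seen) = Σ_{j=0}^{7} (-1)^j C(7,j)((7-j)/7)^30
= 1.00000 - 0.06866 + 0.00087 - 0.00000 + 0.00000 - 0.00000 + 0.00000 - 0.00000
= 0.93221.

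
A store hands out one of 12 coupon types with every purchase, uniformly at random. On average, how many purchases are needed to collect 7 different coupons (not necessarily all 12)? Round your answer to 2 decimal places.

With k distinct coupons already seen, the next new one arrives after an expected 12/(12-k) purchases.
Sum over k = 0,...,6: E = 12/12 + 12/11 + 12/10 + ... + 12/7 + 12/6 = 9.839.

9.84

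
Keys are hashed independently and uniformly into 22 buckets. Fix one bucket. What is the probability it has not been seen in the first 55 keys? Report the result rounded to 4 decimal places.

0.0774

Each key misses the fixed bucket with probability (22-1)/22 = 21/22, independently.
P(still missing after 55) = (21/22)^55 = 0.07741.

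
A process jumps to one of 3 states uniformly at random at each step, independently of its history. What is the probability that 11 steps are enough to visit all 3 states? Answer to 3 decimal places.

0.965

Let A_i be the event that state i is missing after 11 steps. By inclusion–exclusion on the A_i,
P(all seen) = Σ_{j=0}^{3} (-1)^j C(3,j)((3-j)/3)^11
= 1.0000 - 0.0347 + 0.0000 - 0.0000
= 0.9653.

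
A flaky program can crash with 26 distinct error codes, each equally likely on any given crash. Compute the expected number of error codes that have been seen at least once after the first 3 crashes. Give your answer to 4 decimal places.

2.8861

For each error code, P(seen in 3 crashes) = 1 - (25/26)^3 = 0.11100.
By linearity of expectation, E[distinct seen] = 26·(1 - (25/26)^3) = 2.88609.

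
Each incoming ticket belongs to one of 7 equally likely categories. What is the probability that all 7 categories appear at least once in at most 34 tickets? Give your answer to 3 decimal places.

0.963

Let A_i be the event that category i is missing after 34 tickets. By inclusion–exclusion on the A_i,
P(all seen) = Σ_{j=0}^{7} (-1)^j C(7,j)((7-j)/7)^34
= 1.0000 - 0.0371 + 0.0002 - 0.0000 + 0.0000 - 0.0000 + 0.0000 - 0.0000
= 0.9632.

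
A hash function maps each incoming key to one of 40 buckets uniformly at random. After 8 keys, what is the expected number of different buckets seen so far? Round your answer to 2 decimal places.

For each bucket, P(seen in 8 keys) = 1 - (39/40)^8 = 0.183.
By linearity of expectation, E[distinct seen] = 40·(1 - (39/40)^8) = 7.334.

7.33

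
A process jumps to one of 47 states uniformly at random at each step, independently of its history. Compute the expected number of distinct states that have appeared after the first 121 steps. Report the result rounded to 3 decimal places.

For each state, P(seen in 121 steps) = 1 - (46/47)^121 = 0.9259.
By linearity of expectation, E[distinct seen] = 47·(1 - (46/47)^121) = 43.5170.

43.517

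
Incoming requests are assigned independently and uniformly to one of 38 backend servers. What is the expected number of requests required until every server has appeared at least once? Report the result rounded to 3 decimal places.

Split into phases: going from k distinct to k+1 distinct takes on average 38/(38-k) requests.
E[T] = 38/38 + 38/37 + 38/36 + ... + 38/2 + 38/1 = 38·H_{38}.
H_{38} = 4.2279, so E[T] = 160.6603.

160.660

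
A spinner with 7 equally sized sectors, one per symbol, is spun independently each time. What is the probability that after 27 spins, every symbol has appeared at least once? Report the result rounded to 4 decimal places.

Let A_i be the event that symbol i is missing after 27 spins. By inclusion–exclusion on the A_i,
P(all seen) = Σ_{j=0}^{7} (-1)^j C(7,j)((7-j)/7)^27
= 1.00000 - 0.10903 + 0.00238 - 0.00001 + 0.00000 - 0.00000 + 0.00000 - 0.00000
= 0.89334.

0.8933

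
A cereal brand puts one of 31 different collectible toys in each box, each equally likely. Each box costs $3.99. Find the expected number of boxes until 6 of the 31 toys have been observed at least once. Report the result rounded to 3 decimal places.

Going from k to k+1 distinct takes a geometric number of boxes with mean 31/(31-k).
Sum over k = 0,...,5: E = 31/31 + 31/30 + 31/29 + 31/28 + 31/27 + 31/26 = 6.5499.

6.550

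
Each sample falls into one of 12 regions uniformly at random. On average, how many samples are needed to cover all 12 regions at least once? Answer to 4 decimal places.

37.2385

The wait to go from k to k+1 distinct regions is geometric with mean 12/(12-k).
E[T] = 12/12 + 12/11 + 12/10 + ... + 12/2 + 12/1 = 12·H_{12}.
H_{12} = 3.10321, so E[T] = 37.23853.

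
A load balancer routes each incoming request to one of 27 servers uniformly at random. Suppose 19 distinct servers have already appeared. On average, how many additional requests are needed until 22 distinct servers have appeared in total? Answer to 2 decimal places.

With k distinct servers already seen, the next new one takes an expected 27/(27-k) requests.
Sum over k = 19,...,21: E = 27/8 + 27/7 + 27/6 = 11.732.

11.73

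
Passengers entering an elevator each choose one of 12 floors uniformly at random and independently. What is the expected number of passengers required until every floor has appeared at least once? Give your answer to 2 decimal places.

37.24

Split into phases: going from k distinct to k+1 distinct takes on average 12/(12-k) passengers.
E[T] = 12/12 + 12/11 + 12/10 + ... + 12/2 + 12/1 = 12·H_{12}.
H_{12} = 3.103, so E[T] = 37.239.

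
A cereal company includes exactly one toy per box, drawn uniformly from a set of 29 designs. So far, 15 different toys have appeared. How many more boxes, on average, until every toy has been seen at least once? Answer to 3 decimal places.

With k distinct toys already seen, the next new one takes an expected 29/(29-k) boxes.
Sum over k = 15,...,28: E = 29/14 + 29/13 + 29/12 + ... + 29/2 + 29/1 = 94.2953.

94.295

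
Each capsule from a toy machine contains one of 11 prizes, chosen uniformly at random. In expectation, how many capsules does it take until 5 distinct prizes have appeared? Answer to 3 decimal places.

6.269

Going from k to k+1 distinct takes a geometric number of capsules with mean 11/(11-k).
Sum over k = 0,...,4: E = 11/11 + 11/10 + 11/9 + 11/8 + 11/7 = 6.2687.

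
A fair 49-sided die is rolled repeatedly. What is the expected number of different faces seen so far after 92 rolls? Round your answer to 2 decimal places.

For each face, P(seen in 92 rolls) = 1 - (48/49)^92 = 0.850.
By linearity of expectation, E[distinct seen] = 49·(1 - (48/49)^92) = 41.649.

41.65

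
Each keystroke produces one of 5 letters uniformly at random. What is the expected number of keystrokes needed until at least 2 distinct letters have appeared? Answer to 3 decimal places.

2.250

With k distinct letters already seen, the next new one arrives after an expected 5/(5-k) keystrokes.
Sum over k = 0,...,1: E = 5/5 + 5/4 = 2.2500.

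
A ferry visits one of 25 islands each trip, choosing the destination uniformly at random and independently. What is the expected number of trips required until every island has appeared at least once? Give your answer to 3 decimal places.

After k distinct islands have appeared, the next trip gives a new one with probability (25-k)/25, so the expected wait for the (k+1)-th is 25/(25-k).
E[T] = 25/25 + 25/24 + 25/23 + ... + 25/2 + 25/1 = 25·H_{25}.
H_{25} = 3.8160, so E[T] = 95.3990.

95.399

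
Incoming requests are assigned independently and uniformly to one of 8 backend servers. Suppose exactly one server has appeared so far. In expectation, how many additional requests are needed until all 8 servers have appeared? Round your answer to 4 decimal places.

20.7429

From k distinct to k+1 distinct takes on average 8/(8-k) requests.
Sum over k = 1,...,7: E = 8/7 + 8/6 + 8/5 + ... + 8/2 + 8/1 = 20.74286.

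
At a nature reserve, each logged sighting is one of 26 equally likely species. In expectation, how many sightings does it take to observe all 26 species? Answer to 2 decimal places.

After k distinct species have appeared, the next sighting gives a new one with probability (26-k)/26, so the expected wait for the (k+1)-th is 26/(26-k).
E[T] = 26/26 + 26/25 + 26/24 + ... + 26/2 + 26/1 = 26·H_{26}.
H_{26} = 3.854, so E[T] = 100.215.

100.21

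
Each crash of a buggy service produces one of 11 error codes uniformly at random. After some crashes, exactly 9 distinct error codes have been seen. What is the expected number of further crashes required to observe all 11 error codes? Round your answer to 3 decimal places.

16.500

From k distinct to k+1 distinct takes on average 11/(11-k) crashes.
Sum over k = 9,...,10: E = 11/2 + 11/1 = 16.5000.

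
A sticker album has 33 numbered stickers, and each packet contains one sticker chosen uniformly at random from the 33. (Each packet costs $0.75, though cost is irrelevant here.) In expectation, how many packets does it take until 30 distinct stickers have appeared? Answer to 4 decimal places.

With k distinct stickers already seen, the next new one arrives after an expected 33/(33-k) packets.
Sum over k = 0,...,29: E = 33/33 + 33/32 + 33/31 + ... + 33/5 + 33/4 = 74.43034.

74.4303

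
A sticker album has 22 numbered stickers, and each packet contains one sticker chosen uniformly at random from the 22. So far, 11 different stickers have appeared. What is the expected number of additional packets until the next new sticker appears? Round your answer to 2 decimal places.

2.00

The number of packets until the next new sticker is geometric with success probability 11/22, so its mean is 22/11.
E = 22/11 = 2.000.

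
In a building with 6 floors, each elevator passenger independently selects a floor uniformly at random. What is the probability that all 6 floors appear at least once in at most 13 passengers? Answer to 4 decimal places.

0.5139

By inclusion–exclusion over which floors are missing,
P(all seen) = Σ_{j=0}^{6} (-1)^j C(6,j)((6-j)/6)^13
= 1.00000 - 0.56078 + 0.07707 - 0.00244 + 0.00001 - 0.00000 + 0.00000
= 0.51386.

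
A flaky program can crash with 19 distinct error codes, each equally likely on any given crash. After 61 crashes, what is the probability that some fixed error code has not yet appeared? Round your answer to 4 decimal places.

0.0370

Each crash misses the fixed error code with probability (19-1)/19 = 18/19, independently.
P(still missing after 61) = (18/19)^61 = 0.03695.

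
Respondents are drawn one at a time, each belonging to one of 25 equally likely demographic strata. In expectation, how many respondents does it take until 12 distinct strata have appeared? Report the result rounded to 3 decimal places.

Going from k to k+1 distinct takes a geometric number of respondents with mean 25/(25-k).
Sum over k = 0,...,11: E = 25/25 + 25/24 + 25/23 + ... + 25/15 + 25/14 = 15.8956.

15.896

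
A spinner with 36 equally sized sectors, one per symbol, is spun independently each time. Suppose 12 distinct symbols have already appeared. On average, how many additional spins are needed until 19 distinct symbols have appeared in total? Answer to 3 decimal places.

The wait to go from k to k+1 distinct symbols is geometric with mean 36/(36-k).
Sum over k = 12,...,18: E = 36/24 + 36/23 + 36/22 + ... + 36/19 + 36/18 = 12.1106.

12.111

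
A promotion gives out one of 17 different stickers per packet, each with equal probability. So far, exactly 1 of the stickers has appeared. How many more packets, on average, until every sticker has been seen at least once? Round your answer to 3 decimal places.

From k distinct to k+1 distinct takes on average 17/(17-k) packets.
Sum over k = 1,...,16: E = 17/16 + 17/15 + 17/14 + ... + 17/2 + 17/1 = 57.4724.

57.472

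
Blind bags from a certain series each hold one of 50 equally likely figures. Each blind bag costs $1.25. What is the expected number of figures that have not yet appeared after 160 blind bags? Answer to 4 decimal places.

1.9731

For each figure, P(unseen after 160) = (49/50)^160 = 0.03946.
By linearity of expectation, E[unseen] = 50·(49/50)^160 = 1.97307.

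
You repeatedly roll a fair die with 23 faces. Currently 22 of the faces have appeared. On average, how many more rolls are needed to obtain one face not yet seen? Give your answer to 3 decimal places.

Each roll yields a new face with probability (23-22)/23 = 1/23, so the wait is geometric with mean 23/1.
E = 23/1 = 23.0000.

23.000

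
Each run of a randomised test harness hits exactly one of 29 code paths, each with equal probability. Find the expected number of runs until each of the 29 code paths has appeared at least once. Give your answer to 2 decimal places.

114.89

After k distinct code paths have appeared, the next run gives a new one with probability (29-k)/29, so the expected wait for the (k+1)-th is 29/(29-k).
E[T] = 29/29 + 29/28 + 29/27 + ... + 29/2 + 29/1 = 29·H_{29}.
H_{29} = 3.962, so E[T] = 114.888.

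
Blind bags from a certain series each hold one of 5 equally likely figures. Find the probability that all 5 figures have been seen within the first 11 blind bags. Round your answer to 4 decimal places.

By inclusion–exclusion over which figures are missing,
P(all seen) = Σ_{j=0}^{5} (-1)^j C(5,j)((5-j)/5)^11
= 1.00000 - 0.42950 + 0.03628 - 0.00042 + 0.00000 - 0.00000
= 0.60636.

0.6064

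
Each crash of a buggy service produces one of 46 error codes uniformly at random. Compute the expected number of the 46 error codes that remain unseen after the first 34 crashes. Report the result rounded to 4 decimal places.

For each error code, P(unseen after 34) = (45/46)^34 = 0.47365.
By linearity of expectation, E[unseen] = 46·(45/46)^34 = 21.78798.

21.7880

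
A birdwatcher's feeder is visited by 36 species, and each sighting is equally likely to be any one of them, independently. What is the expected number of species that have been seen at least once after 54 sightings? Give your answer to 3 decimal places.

28.136

For each species, P(seen in 54 sightings) = 1 - (35/36)^54 = 0.7816.
By linearity of expectation, E[distinct seen] = 36·(1 - (35/36)^54) = 28.1360.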